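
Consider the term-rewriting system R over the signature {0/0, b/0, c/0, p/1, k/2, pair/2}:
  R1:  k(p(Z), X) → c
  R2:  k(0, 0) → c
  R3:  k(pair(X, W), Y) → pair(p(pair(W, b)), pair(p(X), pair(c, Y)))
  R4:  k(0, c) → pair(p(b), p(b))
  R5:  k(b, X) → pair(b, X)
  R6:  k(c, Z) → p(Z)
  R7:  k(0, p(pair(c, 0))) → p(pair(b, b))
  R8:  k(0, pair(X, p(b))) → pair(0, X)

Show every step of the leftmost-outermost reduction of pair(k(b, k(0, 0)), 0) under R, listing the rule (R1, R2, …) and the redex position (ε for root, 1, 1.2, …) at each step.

pair(pair(b, c), 0)

1. pair(k(b, k(0, 0)), 0)  →  pair(pair(b, k(0, 0)), 0)   [R5 at 1]
2. pair(pair(b, k(0, 0)), 0)  →  pair(pair(b, c), 0)   [R2 at 1.2]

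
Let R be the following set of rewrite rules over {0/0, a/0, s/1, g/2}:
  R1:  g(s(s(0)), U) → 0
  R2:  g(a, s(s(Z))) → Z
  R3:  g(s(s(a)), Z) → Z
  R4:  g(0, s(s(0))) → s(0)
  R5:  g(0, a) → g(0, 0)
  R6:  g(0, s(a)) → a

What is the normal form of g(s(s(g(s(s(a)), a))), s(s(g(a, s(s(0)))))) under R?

s(s(0))

1. g(s(s(g(s(s(a)), a))), s(s(g(a, s(s(0))))))  →  g(s(s(a)), s(s(g(a, s(s(0))))))   [R3 at 1.1.1]
2. g(s(s(a)), s(s(g(a, s(s(0))))))  →  s(s(g(a, s(s(0)))))   [R3 at ε]
3. s(s(g(a, s(s(0)))))  →  s(s(0))   [R2 at 1.1]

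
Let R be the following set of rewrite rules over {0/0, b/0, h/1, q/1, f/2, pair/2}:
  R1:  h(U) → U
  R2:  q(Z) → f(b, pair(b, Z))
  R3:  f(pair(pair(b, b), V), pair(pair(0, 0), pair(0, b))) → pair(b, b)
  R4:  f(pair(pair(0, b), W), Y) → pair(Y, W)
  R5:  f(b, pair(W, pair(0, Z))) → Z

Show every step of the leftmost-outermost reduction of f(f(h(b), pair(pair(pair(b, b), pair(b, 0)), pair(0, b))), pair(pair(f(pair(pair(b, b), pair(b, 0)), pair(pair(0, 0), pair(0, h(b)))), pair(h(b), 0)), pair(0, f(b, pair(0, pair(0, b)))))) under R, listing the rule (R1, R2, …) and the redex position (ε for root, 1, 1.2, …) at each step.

1. f(f(h(b), pair(pair(pair(b, b), pair(b, 0)), pair(0, b))), pair(pair(f(pair(pair(b, b), pair(b, 0)), pair(pair(0, 0), pair(0, h(b)))), pair(h(b), 0)), pair(0, f(b, pair(0, pair(0, b))))))  →  f(f(b, pair(pair(pair(b, b), pair(b, 0)), pair(0, b))), pair(pair(f(pair(pair(b, b), pair(b, 0)), pair(pair(0, 0), pair(0, h(b)))), pair(h(b), 0)), pair(0, f(b, pair(0, pair(0, b))))))   [R1 at 1.1]
2. f(f(b, pair(pair(pair(b, b), pair(b, 0)), pair(0, b))), pair(pair(f(pair(pair(b, b), pair(b, 0)), pair(pair(0, 0), pair(0, h(b)))), pair(h(b), 0)), pair(0, f(b, pair(0, pair(0, b))))))  →  f(b, pair(pair(f(pair(pair(b, b), pair(b, 0)), pair(pair(0, 0), pair(0, h(b)))), pair(h(b), 0)), pair(0, f(b, pair(0, pair(0, b))))))   [R5 at 1]
3. f(b, pair(pair(f(pair(pair(b, b), pair(b, 0)), pair(pair(0, 0), pair(0, h(b)))), pair(h(b), 0)), pair(0, f(b, pair(0, pair(0, b))))))  →  f(b, pair(0, pair(0, b)))   [R5 at ε]
4. f(b, pair(0, pair(0, b)))  →  b   [R5 at ε]

b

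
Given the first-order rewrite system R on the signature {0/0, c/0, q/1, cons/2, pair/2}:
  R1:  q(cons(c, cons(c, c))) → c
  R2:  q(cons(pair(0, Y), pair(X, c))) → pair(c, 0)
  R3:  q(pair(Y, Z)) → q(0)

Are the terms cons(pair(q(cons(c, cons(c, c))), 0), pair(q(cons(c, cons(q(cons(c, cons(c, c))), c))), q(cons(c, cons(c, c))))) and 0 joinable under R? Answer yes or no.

Reduce t₁ = cons(pair(q(cons(c, cons(c, c))), 0), pair(q(cons(c, cons(q(cons(c, cons(c, c))), c))), q(cons(c, cons(c, c))))):
1. cons(pair(q(cons(c, cons(c, c))), 0), pair(q(cons(c, cons(q(cons(c, cons(c, c))), c))), q(cons(c, cons(c, c)))))  →  cons(pair(c, 0), pair(q(cons(c, cons(q(cons(c, cons(c, c))), c))), q(cons(c, cons(c, c)))))   [R1 at 1.1]
2. cons(pair(c, 0), pair(q(cons(c, cons(q(cons(c, cons(c, c))), c))), q(cons(c, cons(c, c)))))  →  cons(pair(c, 0), pair(q(cons(c, cons(c, c))), q(cons(c, cons(c, c)))))   [R1 at 2.1.1.2.1]
3. cons(pair(c, 0), pair(q(cons(c, cons(c, c))), q(cons(c, cons(c, c)))))  →  cons(pair(c, 0), pair(c, q(cons(c, cons(c, c)))))   [R1 at 2.1]
4. cons(pair(c, 0), pair(c, q(cons(c, cons(c, c)))))  →  cons(pair(c, 0), pair(c, c))   [R1 at 2.2]

Reduce t₂ = 0:

no — NF(t₁) = cons(pair(c, 0), pair(c, c)), NF(t₂) = 0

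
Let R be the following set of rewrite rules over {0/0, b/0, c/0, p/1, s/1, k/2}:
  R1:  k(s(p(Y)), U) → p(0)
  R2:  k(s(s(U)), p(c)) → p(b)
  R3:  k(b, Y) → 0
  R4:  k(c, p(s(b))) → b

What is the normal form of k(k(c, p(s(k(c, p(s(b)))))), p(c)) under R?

0

1. k(k(c, p(s(k(c, p(s(b)))))), p(c))  →  k(k(c, p(s(b))), p(c))   [R4 at 1.2.1.1]
2. k(k(c, p(s(b))), p(c))  →  k(b, p(c))   [R4 at 1]
3. k(b, p(c))  →  0   [R3 at ε]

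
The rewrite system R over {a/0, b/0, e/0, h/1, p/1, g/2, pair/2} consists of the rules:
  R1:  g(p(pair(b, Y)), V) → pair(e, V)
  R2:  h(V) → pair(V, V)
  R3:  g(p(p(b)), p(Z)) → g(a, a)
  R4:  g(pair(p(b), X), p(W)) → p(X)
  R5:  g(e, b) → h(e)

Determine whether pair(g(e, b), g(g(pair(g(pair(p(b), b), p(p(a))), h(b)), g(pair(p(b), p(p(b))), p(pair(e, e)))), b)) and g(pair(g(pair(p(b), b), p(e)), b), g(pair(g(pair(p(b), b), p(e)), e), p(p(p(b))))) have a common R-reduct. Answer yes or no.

no — NF(t₁) = pair(pair(e, e), pair(e, b)), NF(t₂) = p(b)

Reduce t₁ = pair(g(e, b), g(g(pair(g(pair(p(b), b), p(p(a))), h(b)), g(pair(p(b), p(p(b))), p(pair(e, e)))), b)):
1. pair(g(e, b), g(g(pair(g(pair(p(b), b), p(p(a))), h(b)), g(pair(p(b), p(p(b))), p(pair(e, e)))), b))  →  pair(h(e), g(g(pair(g(pair(p(b), b), p(p(a))), h(b)), g(pair(p(b), p(p(b))), p(pair(e, e)))), b))   [R5 at 1]
2. pair(h(e), g(g(pair(g(pair(p(b), b), p(p(a))), h(b)), g(pair(p(b), p(p(b))), p(pair(e, e)))), b))  →  pair(pair(e, e), g(g(pair(g(pair(p(b), b), p(p(a))), h(b)), g(pair(p(b), p(p(b))), p(pair(e, e)))), b))   [R2 at 1]
3. pair(pair(e, e), g(g(pair(g(pair(p(b), b), p(p(a))), h(b)), g(pair(p(b), p(p(b))), p(pair(e, e)))), b))  →  pair(pair(e, e), g(g(pair(p(b), h(b)), g(pair(p(b), p(p(b))), p(pair(e, e)))), b))   [R4 at 2.1.1.1]
4. pair(pair(e, e), g(g(pair(p(b), h(b)), g(pair(p(b), p(p(b))), p(pair(e, e)))), b))  →  pair(pair(e, e), g(g(pair(p(b), pair(b, b)), g(pair(p(b), p(p(b))), p(pair(e, e)))), b))   [R2 at 2.1.1.2]
5. pair(pair(e, e), g(g(pair(p(b), pair(b, b)), g(pair(p(b), p(p(b))), p(pair(e, e)))), b))  →  pair(pair(e, e), g(g(pair(p(b), pair(b, b)), p(p(p(b)))), b))   [R4 at 2.1.2]
6. pair(pair(e, e), g(g(pair(p(b), pair(b, b)), p(p(p(b)))), b))  →  pair(pair(e, e), g(p(pair(b, b)), b))   [R4 at 2.1]
7. pair(pair(e, e), g(p(pair(b, b)), b))  →  pair(pair(e, e), pair(e, b))   [R1 at 2]

Reduce t₂ = g(pair(g(pair(p(b), b), p(e)), b), g(pair(g(pair(p(b), b), p(e)), e), p(p(p(b))))):
1. g(pair(g(pair(p(b), b), p(e)), b), g(pair(g(pair(p(b), b), p(e)), e), p(p(p(b)))))  →  g(pair(p(b), b), g(pair(g(pair(p(b), b), p(e)), e), p(p(p(b)))))   [R4 at 1.1]
2. g(pair(p(b), b), g(pair(g(pair(p(b), b), p(e)), e), p(p(p(b)))))  →  g(pair(p(b), b), g(pair(p(b), e), p(p(p(b)))))   [R4 at 2.1.1]
3. g(pair(p(b), b), g(pair(p(b), e), p(p(p(b)))))  →  g(pair(p(b), b), p(e))   [R4 at 2]
4. g(pair(p(b), b), p(e))  →  p(b)   [R4 at ε]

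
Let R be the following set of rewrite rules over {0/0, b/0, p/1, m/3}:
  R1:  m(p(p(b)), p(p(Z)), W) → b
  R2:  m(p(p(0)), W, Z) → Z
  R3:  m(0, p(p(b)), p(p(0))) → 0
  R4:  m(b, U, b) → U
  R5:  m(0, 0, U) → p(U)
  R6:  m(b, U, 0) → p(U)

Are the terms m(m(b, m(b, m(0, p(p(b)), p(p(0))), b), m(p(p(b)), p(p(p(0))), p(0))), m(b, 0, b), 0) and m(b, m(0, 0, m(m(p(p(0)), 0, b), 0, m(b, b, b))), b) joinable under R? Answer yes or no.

Reduce t₁ = m(m(b, m(b, m(0, p(p(b)), p(p(0))), b), m(p(p(b)), p(p(p(0))), p(0))), m(b, 0, b), 0):
1. m(m(b, m(b, m(0, p(p(b)), p(p(0))), b), m(p(p(b)), p(p(p(0))), p(0))), m(b, 0, b), 0)  →  m(m(b, m(0, p(p(b)), p(p(0))), m(p(p(b)), p(p(p(0))), p(0))), m(b, 0, b), 0)   [R4 at 1.2]
2. m(m(b, m(0, p(p(b)), p(p(0))), m(p(p(b)), p(p(p(0))), p(0))), m(b, 0, b), 0)  →  m(m(b, 0, m(p(p(b)), p(p(p(0))), p(0))), m(b, 0, b), 0)   [R3 at 1.2]
3. m(m(b, 0, m(p(p(b)), p(p(p(0))), p(0))), m(b, 0, b), 0)  →  m(m(b, 0, b), m(b, 0, b), 0)   [R1 at 1.3]
4. m(m(b, 0, b), m(b, 0, b), 0)  →  m(0, m(b, 0, b), 0)   [R4 at 1]
5. m(0, m(b, 0, b), 0)  →  m(0, 0, 0)   [R4 at 2]
6. m(0, 0, 0)  →  p(0)   [R5 at ε]

Reduce t₂ = m(b, m(0, 0, m(m(p(p(0)), 0, b), 0, m(b, b, b))), b):
1. m(b, m(0, 0, m(m(p(p(0)), 0, b), 0, m(b, b, b))), b)  →  m(0, 0, m(m(p(p(0)), 0, b), 0, m(b, b, b)))   [R4 at ε]
2. m(0, 0, m(m(p(p(0)), 0, b), 0, m(b, b, b)))  →  p(m(m(p(p(0)), 0, b), 0, m(b, b, b)))   [R5 at ε]
3. p(m(m(p(p(0)), 0, b), 0, m(b, b, b)))  →  p(m(b, 0, m(b, b, b)))   [R2 at 1.1]
4. p(m(b, 0, m(b, b, b)))  →  p(m(b, 0, b))   [R4 at 1.3]
5. p(m(b, 0, b))  →  p(0)   [R4 at 1]

yes — NF(t₁) = p(0), NF(t₂) = p(0)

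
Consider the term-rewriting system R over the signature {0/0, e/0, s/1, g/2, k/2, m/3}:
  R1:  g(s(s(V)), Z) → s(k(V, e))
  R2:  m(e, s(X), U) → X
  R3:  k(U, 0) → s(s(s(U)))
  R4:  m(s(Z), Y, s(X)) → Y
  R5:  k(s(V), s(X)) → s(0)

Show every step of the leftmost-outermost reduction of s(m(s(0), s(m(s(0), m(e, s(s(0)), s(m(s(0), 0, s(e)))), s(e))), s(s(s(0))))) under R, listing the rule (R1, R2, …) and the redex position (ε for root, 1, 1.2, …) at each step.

1. s(m(s(0), s(m(s(0), m(e, s(s(0)), s(m(s(0), 0, s(e)))), s(e))), s(s(s(0)))))  →  s(s(m(s(0), m(e, s(s(0)), s(m(s(0), 0, s(e)))), s(e))))   [R4 at 1]
2. s(s(m(s(0), m(e, s(s(0)), s(m(s(0), 0, s(e)))), s(e))))  →  s(s(m(e, s(s(0)), s(m(s(0), 0, s(e))))))   [R4 at 1.1]
3. s(s(m(e, s(s(0)), s(m(s(0), 0, s(e))))))  →  s(s(s(0)))   [R2 at 1.1]

s(s(s(0)))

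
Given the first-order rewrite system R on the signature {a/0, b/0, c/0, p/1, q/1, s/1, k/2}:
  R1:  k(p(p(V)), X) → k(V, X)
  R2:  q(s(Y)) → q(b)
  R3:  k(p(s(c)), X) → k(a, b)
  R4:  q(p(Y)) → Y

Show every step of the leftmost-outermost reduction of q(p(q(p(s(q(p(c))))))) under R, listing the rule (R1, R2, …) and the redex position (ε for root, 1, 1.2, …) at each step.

1. q(p(q(p(s(q(p(c)))))))  →  q(p(s(q(p(c)))))   [R4 at ε]
2. q(p(s(q(p(c)))))  →  s(q(p(c)))   [R4 at ε]
3. s(q(p(c)))  →  s(c)   [R4 at 1]

s(c)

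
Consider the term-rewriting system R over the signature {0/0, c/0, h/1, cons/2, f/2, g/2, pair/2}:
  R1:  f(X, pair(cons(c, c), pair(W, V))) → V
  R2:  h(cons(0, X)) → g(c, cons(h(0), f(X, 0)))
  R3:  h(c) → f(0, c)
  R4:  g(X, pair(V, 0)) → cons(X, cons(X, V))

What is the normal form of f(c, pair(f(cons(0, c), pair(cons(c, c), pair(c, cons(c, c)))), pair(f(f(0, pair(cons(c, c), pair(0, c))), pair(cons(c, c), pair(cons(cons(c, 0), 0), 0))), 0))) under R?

1. f(c, pair(f(cons(0, c), pair(cons(c, c), pair(c, cons(c, c)))), pair(f(f(0, pair(cons(c, c), pair(0, c))), pair(cons(c, c), pair(cons(cons(c, 0), 0), 0))), 0)))  →  f(c, pair(cons(c, c), pair(f(f(0, pair(cons(c, c), pair(0, c))), pair(cons(c, c), pair(cons(cons(c, 0), 0), 0))), 0)))   [R1 at 2.1]
2. f(c, pair(cons(c, c), pair(f(f(0, pair(cons(c, c), pair(0, c))), pair(cons(c, c), pair(cons(cons(c, 0), 0), 0))), 0)))  →  0   [R1 at ε]

0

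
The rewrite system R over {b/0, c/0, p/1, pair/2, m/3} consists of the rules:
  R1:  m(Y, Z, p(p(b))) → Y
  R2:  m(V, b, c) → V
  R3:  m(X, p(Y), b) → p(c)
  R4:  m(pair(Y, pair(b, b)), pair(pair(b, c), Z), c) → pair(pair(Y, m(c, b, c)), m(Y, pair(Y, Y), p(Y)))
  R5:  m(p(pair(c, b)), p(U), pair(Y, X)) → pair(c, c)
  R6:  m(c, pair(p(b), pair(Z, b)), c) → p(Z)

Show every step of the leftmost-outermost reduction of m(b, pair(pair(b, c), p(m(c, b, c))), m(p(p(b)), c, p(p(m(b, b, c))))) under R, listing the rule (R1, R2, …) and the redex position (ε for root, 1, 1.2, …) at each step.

b

1. m(b, pair(pair(b, c), p(m(c, b, c))), m(p(p(b)), c, p(p(m(b, b, c)))))  →  m(b, pair(pair(b, c), p(c)), m(p(p(b)), c, p(p(m(b, b, c)))))   [R2 at 2.2.1]
2. m(b, pair(pair(b, c), p(c)), m(p(p(b)), c, p(p(m(b, b, c)))))  →  m(b, pair(pair(b, c), p(c)), m(p(p(b)), c, p(p(b))))   [R2 at 3.3.1.1]
3. m(b, pair(pair(b, c), p(c)), m(p(p(b)), c, p(p(b))))  →  m(b, pair(pair(b, c), p(c)), p(p(b)))   [R1 at 3]
4. m(b, pair(pair(b, c), p(c)), p(p(b)))  →  b   [R1 at ε]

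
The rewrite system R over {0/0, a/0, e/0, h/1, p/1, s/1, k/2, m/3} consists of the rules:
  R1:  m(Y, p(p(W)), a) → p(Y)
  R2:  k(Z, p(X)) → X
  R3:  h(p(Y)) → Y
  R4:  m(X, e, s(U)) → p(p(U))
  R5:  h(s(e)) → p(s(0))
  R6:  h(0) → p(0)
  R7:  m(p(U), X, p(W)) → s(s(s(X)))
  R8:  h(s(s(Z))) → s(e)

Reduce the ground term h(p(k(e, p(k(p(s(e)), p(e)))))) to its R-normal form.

1. h(p(k(e, p(k(p(s(e)), p(e))))))  →  k(e, p(k(p(s(e)), p(e))))   [R3 at ε]
2. k(e, p(k(p(s(e)), p(e))))  →  k(p(s(e)), p(e))   [R2 at ε]
3. k(p(s(e)), p(e))  →  e   [R2 at ε]

e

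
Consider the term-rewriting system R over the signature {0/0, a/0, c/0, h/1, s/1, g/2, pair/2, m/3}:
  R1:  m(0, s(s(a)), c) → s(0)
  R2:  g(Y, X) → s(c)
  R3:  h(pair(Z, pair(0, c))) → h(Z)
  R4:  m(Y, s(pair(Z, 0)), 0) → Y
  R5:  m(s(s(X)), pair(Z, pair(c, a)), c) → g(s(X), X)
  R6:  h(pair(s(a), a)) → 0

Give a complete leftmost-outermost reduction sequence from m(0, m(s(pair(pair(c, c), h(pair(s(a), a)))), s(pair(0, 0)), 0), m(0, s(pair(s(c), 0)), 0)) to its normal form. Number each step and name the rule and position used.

1. m(0, m(s(pair(pair(c, c), h(pair(s(a), a)))), s(pair(0, 0)), 0), m(0, s(pair(s(c), 0)), 0))  →  m(0, s(pair(pair(c, c), h(pair(s(a), a)))), m(0, s(pair(s(c), 0)), 0))   [R4 at 2]
2. m(0, s(pair(pair(c, c), h(pair(s(a), a)))), m(0, s(pair(s(c), 0)), 0))  →  m(0, s(pair(pair(c, c), 0)), m(0, s(pair(s(c), 0)), 0))   [R6 at 2.1.2]
3. m(0, s(pair(pair(c, c), 0)), m(0, s(pair(s(c), 0)), 0))  →  m(0, s(pair(pair(c, c), 0)), 0)   [R4 at 3]
4. m(0, s(pair(pair(c, c), 0)), 0)  →  0   [R4 at ε]

0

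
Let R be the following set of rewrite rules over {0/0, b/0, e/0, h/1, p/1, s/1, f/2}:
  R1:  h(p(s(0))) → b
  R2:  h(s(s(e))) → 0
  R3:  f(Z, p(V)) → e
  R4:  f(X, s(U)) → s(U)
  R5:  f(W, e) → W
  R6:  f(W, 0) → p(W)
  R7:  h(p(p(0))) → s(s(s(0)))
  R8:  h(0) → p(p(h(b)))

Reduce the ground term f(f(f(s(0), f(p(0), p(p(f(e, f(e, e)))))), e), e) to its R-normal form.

1. f(f(f(s(0), f(p(0), p(p(f(e, f(e, e)))))), e), e)  →  f(f(s(0), f(p(0), p(p(f(e, f(e, e)))))), e)   [R5 at ε]
2. f(f(s(0), f(p(0), p(p(f(e, f(e, e)))))), e)  →  f(s(0), f(p(0), p(p(f(e, f(e, e))))))   [R5 at ε]
3. f(s(0), f(p(0), p(p(f(e, f(e, e))))))  →  f(s(0), e)   [R3 at 2]
4. f(s(0), e)  →  s(0)   [R5 at ε]

s(0)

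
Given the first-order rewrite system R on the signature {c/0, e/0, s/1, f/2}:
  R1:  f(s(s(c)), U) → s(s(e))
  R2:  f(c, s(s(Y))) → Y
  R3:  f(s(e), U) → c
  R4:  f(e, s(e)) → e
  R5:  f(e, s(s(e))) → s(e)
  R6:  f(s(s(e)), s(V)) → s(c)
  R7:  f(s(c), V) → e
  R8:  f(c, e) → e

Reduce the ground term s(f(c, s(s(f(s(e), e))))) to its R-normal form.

s(c)

1. s(f(c, s(s(f(s(e), e)))))  →  s(f(s(e), e))   [R2 at 1]
2. s(f(s(e), e))  →  s(c)   [R3 at 1]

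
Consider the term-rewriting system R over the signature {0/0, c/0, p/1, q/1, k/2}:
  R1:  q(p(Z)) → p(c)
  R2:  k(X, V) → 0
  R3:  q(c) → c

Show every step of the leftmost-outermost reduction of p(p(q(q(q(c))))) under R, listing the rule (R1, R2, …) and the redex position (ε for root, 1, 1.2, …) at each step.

p(p(c))

1. p(p(q(q(q(c)))))  →  p(p(q(q(c))))   [R3 at 1.1.1.1]
2. p(p(q(q(c))))  →  p(p(q(c)))   [R3 at 1.1.1]
3. p(p(q(c)))  →  p(p(c))   [R3 at 1.1]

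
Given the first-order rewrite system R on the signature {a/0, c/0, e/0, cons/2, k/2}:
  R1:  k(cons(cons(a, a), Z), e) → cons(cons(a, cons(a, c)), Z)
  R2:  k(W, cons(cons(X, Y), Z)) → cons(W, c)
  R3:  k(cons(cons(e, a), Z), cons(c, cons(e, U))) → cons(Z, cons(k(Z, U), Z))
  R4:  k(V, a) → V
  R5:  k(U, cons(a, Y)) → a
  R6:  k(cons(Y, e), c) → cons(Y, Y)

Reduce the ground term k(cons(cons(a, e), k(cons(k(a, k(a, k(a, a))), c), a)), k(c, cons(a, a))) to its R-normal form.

cons(cons(a, e), cons(a, c))

1. k(cons(cons(a, e), k(cons(k(a, k(a, k(a, a))), c), a)), k(c, cons(a, a)))  →  k(cons(cons(a, e), cons(k(a, k(a, k(a, a))), c)), k(c, cons(a, a)))   [R4 at 1.2]
2. k(cons(cons(a, e), cons(k(a, k(a, k(a, a))), c)), k(c, cons(a, a)))  →  k(cons(cons(a, e), cons(k(a, k(a, a)), c)), k(c, cons(a, a)))   [R4 at 1.2.1.2.2]
3. k(cons(cons(a, e), cons(k(a, k(a, a)), c)), k(c, cons(a, a)))  →  k(cons(cons(a, e), cons(k(a, a), c)), k(c, cons(a, a)))   [R4 at 1.2.1.2]
4. k(cons(cons(a, e), cons(k(a, a), c)), k(c, cons(a, a)))  →  k(cons(cons(a, e), cons(a, c)), k(c, cons(a, a)))   [R4 at 1.2.1]
5. k(cons(cons(a, e), cons(a, c)), k(c, cons(a, a)))  →  k(cons(cons(a, e), cons(a, c)), a)   [R5 at 2]
6. k(cons(cons(a, e), cons(a, c)), a)  →  cons(cons(a, e), cons(a, c))   [R4 at ε]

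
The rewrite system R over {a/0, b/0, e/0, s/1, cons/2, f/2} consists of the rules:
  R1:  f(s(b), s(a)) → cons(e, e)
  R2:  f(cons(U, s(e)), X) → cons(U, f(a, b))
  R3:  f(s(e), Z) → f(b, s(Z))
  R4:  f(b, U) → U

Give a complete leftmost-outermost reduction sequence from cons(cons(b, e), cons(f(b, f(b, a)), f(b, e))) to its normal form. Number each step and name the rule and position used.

1. cons(cons(b, e), cons(f(b, f(b, a)), f(b, e)))  →  cons(cons(b, e), cons(f(b, a), f(b, e)))   [R4 at 2.1]
2. cons(cons(b, e), cons(f(b, a), f(b, e)))  →  cons(cons(b, e), cons(a, f(b, e)))   [R4 at 2.1]
3. cons(cons(b, e), cons(a, f(b, e)))  →  cons(cons(b, e), cons(a, e))   [R4 at 2.2]

cons(cons(b, e), cons(a, e))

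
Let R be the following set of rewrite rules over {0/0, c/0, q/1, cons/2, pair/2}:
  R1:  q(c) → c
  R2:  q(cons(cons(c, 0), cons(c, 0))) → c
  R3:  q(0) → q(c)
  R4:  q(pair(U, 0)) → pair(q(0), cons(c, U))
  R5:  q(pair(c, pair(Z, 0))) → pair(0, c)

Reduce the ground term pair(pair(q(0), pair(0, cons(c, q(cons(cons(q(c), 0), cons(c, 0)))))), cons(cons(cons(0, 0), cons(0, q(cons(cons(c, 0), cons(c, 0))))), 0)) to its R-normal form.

1. pair(pair(q(0), pair(0, cons(c, q(cons(cons(q(c), 0), cons(c, 0)))))), cons(cons(cons(0, 0), cons(0, q(cons(cons(c, 0), cons(c, 0))))), 0))  →  pair(pair(q(c), pair(0, cons(c, q(cons(cons(q(c), 0), cons(c, 0)))))), cons(cons(cons(0, 0), cons(0, q(cons(cons(c, 0), cons(c, 0))))), 0))   [R3 at 1.1]
2. pair(pair(q(c), pair(0, cons(c, q(cons(cons(q(c), 0), cons(c, 0)))))), cons(cons(cons(0, 0), cons(0, q(cons(cons(c, 0), cons(c, 0))))), 0))  →  pair(pair(c, pair(0, cons(c, q(cons(cons(q(c), 0), cons(c, 0)))))), cons(cons(cons(0, 0), cons(0, q(cons(cons(c, 0), cons(c, 0))))), 0))   [R1 at 1.1]
3. pair(pair(c, pair(0, cons(c, q(cons(cons(q(c), 0), cons(c, 0)))))), cons(cons(cons(0, 0), cons(0, q(cons(cons(c, 0), cons(c, 0))))), 0))  →  pair(pair(c, pair(0, cons(c, q(cons(cons(c, 0), cons(c, 0)))))), cons(cons(cons(0, 0), cons(0, q(cons(cons(c, 0), cons(c, 0))))), 0))   [R1 at 1.2.2.2.1.1.1]
4. pair(pair(c, pair(0, cons(c, q(cons(cons(c, 0), cons(c, 0)))))), cons(cons(cons(0, 0), cons(0, q(cons(cons(c, 0), cons(c, 0))))), 0))  →  pair(pair(c, pair(0, cons(c, c))), cons(cons(cons(0, 0), cons(0, q(cons(cons(c, 0), cons(c, 0))))), 0))   [R2 at 1.2.2.2]
5. pair(pair(c, pair(0, cons(c, c))), cons(cons(cons(0, 0), cons(0, q(cons(cons(c, 0), cons(c, 0))))), 0))  →  pair(pair(c, pair(0, cons(c, c))), cons(cons(cons(0, 0), cons(0, c)), 0))   [R2 at 2.1.2.2]

pair(pair(c, pair(0, cons(c, c))), cons(cons(cons(0, 0), cons(0, c)), 0))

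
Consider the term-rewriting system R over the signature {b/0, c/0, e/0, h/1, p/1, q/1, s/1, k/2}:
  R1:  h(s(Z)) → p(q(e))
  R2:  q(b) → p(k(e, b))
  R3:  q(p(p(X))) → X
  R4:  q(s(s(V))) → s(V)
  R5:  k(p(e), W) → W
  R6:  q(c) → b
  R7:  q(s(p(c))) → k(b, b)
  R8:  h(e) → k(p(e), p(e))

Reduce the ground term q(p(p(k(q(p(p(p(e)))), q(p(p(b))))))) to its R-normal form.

b

1. q(p(p(k(q(p(p(p(e)))), q(p(p(b)))))))  →  k(q(p(p(p(e)))), q(p(p(b))))   [R3 at ε]
2. k(q(p(p(p(e)))), q(p(p(b))))  →  k(p(e), q(p(p(b))))   [R3 at 1]
3. k(p(e), q(p(p(b))))  →  q(p(p(b)))   [R5 at ε]
4. q(p(p(b)))  →  b   [R3 at ε]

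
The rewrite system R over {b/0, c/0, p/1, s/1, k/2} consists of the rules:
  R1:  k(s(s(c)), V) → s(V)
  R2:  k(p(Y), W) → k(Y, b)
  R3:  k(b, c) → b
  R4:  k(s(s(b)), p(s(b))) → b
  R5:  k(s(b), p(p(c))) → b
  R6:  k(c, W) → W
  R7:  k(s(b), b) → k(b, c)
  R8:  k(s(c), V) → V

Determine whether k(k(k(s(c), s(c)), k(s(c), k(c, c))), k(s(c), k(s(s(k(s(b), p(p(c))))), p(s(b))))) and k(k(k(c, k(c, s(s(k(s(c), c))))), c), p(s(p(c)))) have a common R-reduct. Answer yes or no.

no — NF(t₁) = b, NF(t₂) = p(s(p(c)))

Reduce t₁ = k(k(k(s(c), s(c)), k(s(c), k(c, c))), k(s(c), k(s(s(k(s(b), p(p(c))))), p(s(b))))):
1. k(k(k(s(c), s(c)), k(s(c), k(c, c))), k(s(c), k(s(s(k(s(b), p(p(c))))), p(s(b)))))  →  k(k(s(c), k(s(c), k(c, c))), k(s(c), k(s(s(k(s(b), p(p(c))))), p(s(b)))))   [R8 at 1.1]
2. k(k(s(c), k(s(c), k(c, c))), k(s(c), k(s(s(k(s(b), p(p(c))))), p(s(b)))))  →  k(k(s(c), k(c, c)), k(s(c), k(s(s(k(s(b), p(p(c))))), p(s(b)))))   [R8 at 1]
3. k(k(s(c), k(c, c)), k(s(c), k(s(s(k(s(b), p(p(c))))), p(s(b)))))  →  k(k(c, c), k(s(c), k(s(s(k(s(b), p(p(c))))), p(s(b)))))   [R8 at 1]
4. k(k(c, c), k(s(c), k(s(s(k(s(b), p(p(c))))), p(s(b)))))  →  k(c, k(s(c), k(s(s(k(s(b), p(p(c))))), p(s(b)))))   [R6 at 1]
5. k(c, k(s(c), k(s(s(k(s(b), p(p(c))))), p(s(b)))))  →  k(s(c), k(s(s(k(s(b), p(p(c))))), p(s(b))))   [R6 at ε]
6. k(s(c), k(s(s(k(s(b), p(p(c))))), p(s(b))))  →  k(s(s(k(s(b), p(p(c))))), p(s(b)))   [R8 at ε]
7. k(s(s(k(s(b), p(p(c))))), p(s(b)))  →  k(s(s(b)), p(s(b)))   [R5 at 1.1.1]
8. k(s(s(b)), p(s(b)))  →  b   [R4 at ε]

Reduce t₂ = k(k(k(c, k(c, s(s(k(s(c), c))))), c), p(s(p(c)))):
1. k(k(k(c, k(c, s(s(k(s(c), c))))), c), p(s(p(c))))  →  k(k(k(c, s(s(k(s(c), c)))), c), p(s(p(c))))   [R6 at 1.1]
2. k(k(k(c, s(s(k(s(c), c)))), c), p(s(p(c))))  →  k(k(s(s(k(s(c), c))), c), p(s(p(c))))   [R6 at 1.1]
3. k(k(s(s(k(s(c), c))), c), p(s(p(c))))  →  k(k(s(s(c)), c), p(s(p(c))))   [R8 at 1.1.1.1]
4. k(k(s(s(c)), c), p(s(p(c))))  →  k(s(c), p(s(p(c))))   [R1 at 1]
5. k(s(c), p(s(p(c))))  →  p(s(p(c)))   [R8 at ε]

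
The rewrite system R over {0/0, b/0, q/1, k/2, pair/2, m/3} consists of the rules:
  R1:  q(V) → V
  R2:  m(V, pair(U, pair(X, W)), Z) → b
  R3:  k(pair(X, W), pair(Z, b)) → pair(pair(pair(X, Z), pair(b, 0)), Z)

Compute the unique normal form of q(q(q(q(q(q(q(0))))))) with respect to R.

1. q(q(q(q(q(q(q(0)))))))  →  q(q(q(q(q(q(0))))))   [R1 at ε]
2. q(q(q(q(q(q(0))))))  →  q(q(q(q(q(0)))))   [R1 at ε]
3. q(q(q(q(q(0)))))  →  q(q(q(q(0))))   [R1 at ε]
4. q(q(q(q(0))))  →  q(q(q(0)))   [R1 at ε]
5. q(q(q(0)))  →  q(q(0))   [R1 at ε]
6. q(q(0))  →  q(0)   [R1 at ε]
7. q(0)  →  0   [R1 at ε]

0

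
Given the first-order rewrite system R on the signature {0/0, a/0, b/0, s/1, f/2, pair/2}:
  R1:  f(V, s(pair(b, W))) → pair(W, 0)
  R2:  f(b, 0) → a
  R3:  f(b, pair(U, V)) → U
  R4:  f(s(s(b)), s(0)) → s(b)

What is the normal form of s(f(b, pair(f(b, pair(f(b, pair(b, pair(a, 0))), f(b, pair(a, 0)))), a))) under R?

s(b)

1. s(f(b, pair(f(b, pair(f(b, pair(b, pair(a, 0))), f(b, pair(a, 0)))), a)))  →  s(f(b, pair(f(b, pair(b, pair(a, 0))), f(b, pair(a, 0)))))   [R3 at 1]
2. s(f(b, pair(f(b, pair(b, pair(a, 0))), f(b, pair(a, 0)))))  →  s(f(b, pair(b, pair(a, 0))))   [R3 at 1]
3. s(f(b, pair(b, pair(a, 0))))  →  s(b)   [R3 at 1]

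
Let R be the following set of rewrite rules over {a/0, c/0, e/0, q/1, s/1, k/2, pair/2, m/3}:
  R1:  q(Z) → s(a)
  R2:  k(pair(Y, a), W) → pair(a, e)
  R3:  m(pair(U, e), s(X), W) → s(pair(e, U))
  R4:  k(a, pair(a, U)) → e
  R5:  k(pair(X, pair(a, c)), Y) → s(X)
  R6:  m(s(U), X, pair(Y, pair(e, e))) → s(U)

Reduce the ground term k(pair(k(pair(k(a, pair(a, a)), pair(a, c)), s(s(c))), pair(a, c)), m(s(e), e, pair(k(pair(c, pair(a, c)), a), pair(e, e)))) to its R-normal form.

s(s(e))

1. k(pair(k(pair(k(a, pair(a, a)), pair(a, c)), s(s(c))), pair(a, c)), m(s(e), e, pair(k(pair(c, pair(a, c)), a), pair(e, e))))  →  s(k(pair(k(a, pair(a, a)), pair(a, c)), s(s(c))))   [R5 at ε]
2. s(k(pair(k(a, pair(a, a)), pair(a, c)), s(s(c))))  →  s(s(k(a, pair(a, a))))   [R5 at 1]
3. s(s(k(a, pair(a, a))))  →  s(s(e))   [R4 at 1.1]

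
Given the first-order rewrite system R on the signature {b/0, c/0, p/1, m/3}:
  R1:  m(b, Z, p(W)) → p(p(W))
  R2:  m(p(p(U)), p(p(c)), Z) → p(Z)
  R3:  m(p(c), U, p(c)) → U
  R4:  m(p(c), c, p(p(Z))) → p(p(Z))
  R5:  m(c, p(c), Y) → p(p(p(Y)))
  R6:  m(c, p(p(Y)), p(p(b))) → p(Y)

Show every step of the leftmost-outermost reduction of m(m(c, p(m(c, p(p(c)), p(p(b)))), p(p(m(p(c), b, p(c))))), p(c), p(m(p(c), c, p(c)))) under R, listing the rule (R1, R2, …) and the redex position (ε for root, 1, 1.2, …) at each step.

1. m(m(c, p(m(c, p(p(c)), p(p(b)))), p(p(m(p(c), b, p(c))))), p(c), p(m(p(c), c, p(c))))  →  m(m(c, p(p(c)), p(p(m(p(c), b, p(c))))), p(c), p(m(p(c), c, p(c))))   [R6 at 1.2.1]
2. m(m(c, p(p(c)), p(p(m(p(c), b, p(c))))), p(c), p(m(p(c), c, p(c))))  →  m(m(c, p(p(c)), p(p(b))), p(c), p(m(p(c), c, p(c))))   [R3 at 1.3.1.1]
3. m(m(c, p(p(c)), p(p(b))), p(c), p(m(p(c), c, p(c))))  →  m(p(c), p(c), p(m(p(c), c, p(c))))   [R6 at 1]
4. m(p(c), p(c), p(m(p(c), c, p(c))))  →  m(p(c), p(c), p(c))   [R3 at 3.1]
5. m(p(c), p(c), p(c))  →  p(c)   [R3 at ε]

p(c)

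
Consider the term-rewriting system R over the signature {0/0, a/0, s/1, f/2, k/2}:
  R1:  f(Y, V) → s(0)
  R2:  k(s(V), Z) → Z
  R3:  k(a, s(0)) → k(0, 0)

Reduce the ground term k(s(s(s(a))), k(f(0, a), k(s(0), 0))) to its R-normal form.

0

1. k(s(s(s(a))), k(f(0, a), k(s(0), 0)))  →  k(f(0, a), k(s(0), 0))   [R2 at ε]
2. k(f(0, a), k(s(0), 0))  →  k(s(0), k(s(0), 0))   [R1 at 1]
3. k(s(0), k(s(0), 0))  →  k(s(0), 0)   [R2 at ε]
4. k(s(0), 0)  →  0   [R2 at ε]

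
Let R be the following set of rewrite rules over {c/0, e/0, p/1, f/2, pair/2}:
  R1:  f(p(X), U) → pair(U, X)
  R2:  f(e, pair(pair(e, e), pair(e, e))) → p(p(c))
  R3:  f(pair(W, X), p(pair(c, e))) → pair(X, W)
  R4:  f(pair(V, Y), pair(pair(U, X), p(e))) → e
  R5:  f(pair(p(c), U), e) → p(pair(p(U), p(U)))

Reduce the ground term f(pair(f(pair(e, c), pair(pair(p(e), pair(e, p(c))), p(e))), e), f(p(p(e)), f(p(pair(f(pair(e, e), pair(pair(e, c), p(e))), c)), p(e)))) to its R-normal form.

1. f(pair(f(pair(e, c), pair(pair(p(e), pair(e, p(c))), p(e))), e), f(p(p(e)), f(p(pair(f(pair(e, e), pair(pair(e, c), p(e))), c)), p(e))))  →  f(pair(e, e), f(p(p(e)), f(p(pair(f(pair(e, e), pair(pair(e, c), p(e))), c)), p(e))))   [R4 at 1.1]
2. f(pair(e, e), f(p(p(e)), f(p(pair(f(pair(e, e), pair(pair(e, c), p(e))), c)), p(e))))  →  f(pair(e, e), pair(f(p(pair(f(pair(e, e), pair(pair(e, c), p(e))), c)), p(e)), p(e)))   [R1 at 2]
3. f(pair(e, e), pair(f(p(pair(f(pair(e, e), pair(pair(e, c), p(e))), c)), p(e)), p(e)))  →  f(pair(e, e), pair(pair(p(e), pair(f(pair(e, e), pair(pair(e, c), p(e))), c)), p(e)))   [R1 at 2.1]
4. f(pair(e, e), pair(pair(p(e), pair(f(pair(e, e), pair(pair(e, c), p(e))), c)), p(e)))  →  e   [R4 at ε]

e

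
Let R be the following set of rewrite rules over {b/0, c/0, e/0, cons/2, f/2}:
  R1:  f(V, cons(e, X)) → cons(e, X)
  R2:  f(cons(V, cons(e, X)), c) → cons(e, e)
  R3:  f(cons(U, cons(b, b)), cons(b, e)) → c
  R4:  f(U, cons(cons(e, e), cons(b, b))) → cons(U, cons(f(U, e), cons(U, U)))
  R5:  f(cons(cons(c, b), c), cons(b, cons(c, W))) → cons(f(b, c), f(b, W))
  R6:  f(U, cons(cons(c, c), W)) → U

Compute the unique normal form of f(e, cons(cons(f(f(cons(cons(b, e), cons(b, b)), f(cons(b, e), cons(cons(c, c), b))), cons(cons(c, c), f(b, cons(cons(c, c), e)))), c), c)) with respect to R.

e

1. f(e, cons(cons(f(f(cons(cons(b, e), cons(b, b)), f(cons(b, e), cons(cons(c, c), b))), cons(cons(c, c), f(b, cons(cons(c, c), e)))), c), c))  →  f(e, cons(cons(f(cons(cons(b, e), cons(b, b)), f(cons(b, e), cons(cons(c, c), b))), c), c))   [R6 at 2.1.1]
2. f(e, cons(cons(f(cons(cons(b, e), cons(b, b)), f(cons(b, e), cons(cons(c, c), b))), c), c))  →  f(e, cons(cons(f(cons(cons(b, e), cons(b, b)), cons(b, e)), c), c))   [R6 at 2.1.1.2]
3. f(e, cons(cons(f(cons(cons(b, e), cons(b, b)), cons(b, e)), c), c))  →  f(e, cons(cons(c, c), c))   [R3 at 2.1.1]
4. f(e, cons(cons(c, c), c))  →  e   [R6 at ε]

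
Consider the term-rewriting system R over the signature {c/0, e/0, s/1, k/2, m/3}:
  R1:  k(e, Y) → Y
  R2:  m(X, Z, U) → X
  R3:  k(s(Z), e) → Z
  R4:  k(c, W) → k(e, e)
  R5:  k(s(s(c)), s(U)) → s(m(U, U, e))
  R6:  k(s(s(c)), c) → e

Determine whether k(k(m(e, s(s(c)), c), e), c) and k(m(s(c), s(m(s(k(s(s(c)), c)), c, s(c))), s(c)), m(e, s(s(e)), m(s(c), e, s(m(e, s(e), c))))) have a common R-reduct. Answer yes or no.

yes — NF(t₁) = c, NF(t₂) = c

Reduce t₁ = k(k(m(e, s(s(c)), c), e), c):
1. k(k(m(e, s(s(c)), c), e), c)  →  k(k(e, e), c)   [R2 at 1.1]
2. k(k(e, e), c)  →  k(e, c)   [R1 at 1]
3. k(e, c)  →  c   [R1 at ε]

Reduce t₂ = k(m(s(c), s(m(s(k(s(s(c)), c)), c, s(c))), s(c)), m(e, s(s(e)), m(s(c), e, s(m(e, s(e), c))))):
1. k(m(s(c), s(m(s(k(s(s(c)), c)), c, s(c))), s(c)), m(e, s(s(e)), m(s(c), e, s(m(e, s(e), c)))))  →  k(s(c), m(e, s(s(e)), m(s(c), e, s(m(e, s(e), c)))))   [R2 at 1]
2. k(s(c), m(e, s(s(e)), m(s(c), e, s(m(e, s(e), c)))))  →  k(s(c), e)   [R2 at 2]
3. k(s(c), e)  →  c   [R3 at ε]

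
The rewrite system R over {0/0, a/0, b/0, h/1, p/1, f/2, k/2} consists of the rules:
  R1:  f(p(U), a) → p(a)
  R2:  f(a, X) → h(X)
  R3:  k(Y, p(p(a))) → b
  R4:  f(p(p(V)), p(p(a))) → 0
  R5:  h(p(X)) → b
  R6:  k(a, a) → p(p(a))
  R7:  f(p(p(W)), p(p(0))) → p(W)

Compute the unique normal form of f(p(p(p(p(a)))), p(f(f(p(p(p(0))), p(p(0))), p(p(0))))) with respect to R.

p(p(p(a)))

1. f(p(p(p(p(a)))), p(f(f(p(p(p(0))), p(p(0))), p(p(0)))))  →  f(p(p(p(p(a)))), p(f(p(p(0)), p(p(0)))))   [R7 at 2.1.1]
2. f(p(p(p(p(a)))), p(f(p(p(0)), p(p(0)))))  →  f(p(p(p(p(a)))), p(p(0)))   [R7 at 2.1]
3. f(p(p(p(p(a)))), p(p(0)))  →  p(p(p(a)))   [R7 at ε]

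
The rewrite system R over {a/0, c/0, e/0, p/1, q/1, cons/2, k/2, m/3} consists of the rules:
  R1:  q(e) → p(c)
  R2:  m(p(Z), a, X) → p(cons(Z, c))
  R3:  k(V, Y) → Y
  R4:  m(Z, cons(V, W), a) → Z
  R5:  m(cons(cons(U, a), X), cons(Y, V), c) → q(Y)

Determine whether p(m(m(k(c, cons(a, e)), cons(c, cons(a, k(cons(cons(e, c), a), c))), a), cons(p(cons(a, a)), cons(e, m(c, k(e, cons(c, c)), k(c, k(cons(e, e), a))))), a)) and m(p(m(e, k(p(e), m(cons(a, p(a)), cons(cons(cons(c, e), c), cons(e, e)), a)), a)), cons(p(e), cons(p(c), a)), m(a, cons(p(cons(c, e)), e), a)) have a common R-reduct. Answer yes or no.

Reduce t₁ = p(m(m(k(c, cons(a, e)), cons(c, cons(a, k(cons(cons(e, c), a), c))), a), cons(p(cons(a, a)), cons(e, m(c, k(e, cons(c, c)), k(c, k(cons(e, e), a))))), a)):
1. p(m(m(k(c, cons(a, e)), cons(c, cons(a, k(cons(cons(e, c), a), c))), a), cons(p(cons(a, a)), cons(e, m(c, k(e, cons(c, c)), k(c, k(cons(e, e), a))))), a))  →  p(m(k(c, cons(a, e)), cons(c, cons(a, k(cons(cons(e, c), a), c))), a))   [R4 at 1]
2. p(m(k(c, cons(a, e)), cons(c, cons(a, k(cons(cons(e, c), a), c))), a))  →  p(k(c, cons(a, e)))   [R4 at 1]
3. p(k(c, cons(a, e)))  →  p(cons(a, e))   [R3 at 1]

Reduce t₂ = m(p(m(e, k(p(e), m(cons(a, p(a)), cons(cons(cons(c, e), c), cons(e, e)), a)), a)), cons(p(e), cons(p(c), a)), m(a, cons(p(cons(c, e)), e), a)):
1. m(p(m(e, k(p(e), m(cons(a, p(a)), cons(cons(cons(c, e), c), cons(e, e)), a)), a)), cons(p(e), cons(p(c), a)), m(a, cons(p(cons(c, e)), e), a))  →  m(p(m(e, m(cons(a, p(a)), cons(cons(cons(c, e), c), cons(e, e)), a), a)), cons(p(e), cons(p(c), a)), m(a, cons(p(cons(c, e)), e), a))   [R3 at 1.1.2]
2. m(p(m(e, m(cons(a, p(a)), cons(cons(cons(c, e), c), cons(e, e)), a), a)), cons(p(e), cons(p(c), a)), m(a, cons(p(cons(c, e)), e), a))  →  m(p(m(e, cons(a, p(a)), a)), cons(p(e), cons(p(c), a)), m(a, cons(p(cons(c, e)), e), a))   [R4 at 1.1.2]
3. m(p(m(e, cons(a, p(a)), a)), cons(p(e), cons(p(c), a)), m(a, cons(p(cons(c, e)), e), a))  →  m(p(e), cons(p(e), cons(p(c), a)), m(a, cons(p(cons(c, e)), e), a))   [R4 at 1.1]
4. m(p(e), cons(p(e), cons(p(c), a)), m(a, cons(p(cons(c, e)), e), a))  →  m(p(e), cons(p(e), cons(p(c), a)), a)   [R4 at 3]
5. m(p(e), cons(p(e), cons(p(c), a)), a)  →  p(e)   [R4 at ε]

no — NF(t₁) = p(cons(a, e)), NF(t₂) = p(e)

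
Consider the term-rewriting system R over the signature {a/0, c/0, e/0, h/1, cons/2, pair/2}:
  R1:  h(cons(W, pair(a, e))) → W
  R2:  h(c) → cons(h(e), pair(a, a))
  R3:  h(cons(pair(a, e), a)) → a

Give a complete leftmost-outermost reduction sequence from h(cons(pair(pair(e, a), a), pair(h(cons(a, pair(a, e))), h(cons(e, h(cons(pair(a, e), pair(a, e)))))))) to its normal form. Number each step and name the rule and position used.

1. h(cons(pair(pair(e, a), a), pair(h(cons(a, pair(a, e))), h(cons(e, h(cons(pair(a, e), pair(a, e))))))))  →  h(cons(pair(pair(e, a), a), pair(a, h(cons(e, h(cons(pair(a, e), pair(a, e))))))))   [R1 at 1.2.1]
2. h(cons(pair(pair(e, a), a), pair(a, h(cons(e, h(cons(pair(a, e), pair(a, e))))))))  →  h(cons(pair(pair(e, a), a), pair(a, h(cons(e, pair(a, e))))))   [R1 at 1.2.2.1.2]
3. h(cons(pair(pair(e, a), a), pair(a, h(cons(e, pair(a, e))))))  →  h(cons(pair(pair(e, a), a), pair(a, e)))   [R1 at 1.2.2]
4. h(cons(pair(pair(e, a), a), pair(a, e)))  →  pair(pair(e, a), a)   [R1 at ε]

pair(pair(e, a), a)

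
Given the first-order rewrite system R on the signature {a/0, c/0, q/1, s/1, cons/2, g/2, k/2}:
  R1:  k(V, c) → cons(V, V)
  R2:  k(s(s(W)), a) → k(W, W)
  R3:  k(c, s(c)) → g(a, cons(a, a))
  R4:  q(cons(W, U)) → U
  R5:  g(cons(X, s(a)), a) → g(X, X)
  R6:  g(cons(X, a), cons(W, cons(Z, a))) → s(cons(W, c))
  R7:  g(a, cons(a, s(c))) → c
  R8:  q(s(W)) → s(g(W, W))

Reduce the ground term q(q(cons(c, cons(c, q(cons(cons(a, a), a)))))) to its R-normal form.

1. q(q(cons(c, cons(c, q(cons(cons(a, a), a))))))  →  q(cons(c, q(cons(cons(a, a), a))))   [R4 at 1]
2. q(cons(c, q(cons(cons(a, a), a))))  →  q(cons(cons(a, a), a))   [R4 at ε]
3. q(cons(cons(a, a), a))  →  a   [R4 at ε]

a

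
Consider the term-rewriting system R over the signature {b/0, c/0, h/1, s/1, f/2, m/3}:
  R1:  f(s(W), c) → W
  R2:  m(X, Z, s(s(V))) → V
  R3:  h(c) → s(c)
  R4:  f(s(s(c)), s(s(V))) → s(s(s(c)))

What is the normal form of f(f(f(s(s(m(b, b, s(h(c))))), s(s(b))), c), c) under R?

s(c)

1. f(f(f(s(s(m(b, b, s(h(c))))), s(s(b))), c), c)  →  f(f(f(s(s(m(b, b, s(s(c))))), s(s(b))), c), c)   [R3 at 1.1.1.1.1.3.1]
2. f(f(f(s(s(m(b, b, s(s(c))))), s(s(b))), c), c)  →  f(f(f(s(s(c)), s(s(b))), c), c)   [R2 at 1.1.1.1.1]
3. f(f(f(s(s(c)), s(s(b))), c), c)  →  f(f(s(s(s(c))), c), c)   [R4 at 1.1]
4. f(f(s(s(s(c))), c), c)  →  f(s(s(c)), c)   [R1 at 1]
5. f(s(s(c)), c)  →  s(c)   [R1 at ε]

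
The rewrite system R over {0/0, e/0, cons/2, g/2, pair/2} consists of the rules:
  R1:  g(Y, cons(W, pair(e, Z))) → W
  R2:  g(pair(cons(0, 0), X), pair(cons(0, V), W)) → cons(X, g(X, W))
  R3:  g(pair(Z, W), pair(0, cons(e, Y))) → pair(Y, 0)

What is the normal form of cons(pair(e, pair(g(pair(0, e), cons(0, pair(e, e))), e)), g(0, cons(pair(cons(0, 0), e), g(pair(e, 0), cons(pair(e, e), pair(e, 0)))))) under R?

1. cons(pair(e, pair(g(pair(0, e), cons(0, pair(e, e))), e)), g(0, cons(pair(cons(0, 0), e), g(pair(e, 0), cons(pair(e, e), pair(e, 0))))))  →  cons(pair(e, pair(0, e)), g(0, cons(pair(cons(0, 0), e), g(pair(e, 0), cons(pair(e, e), pair(e, 0))))))   [R1 at 1.2.1]
2. cons(pair(e, pair(0, e)), g(0, cons(pair(cons(0, 0), e), g(pair(e, 0), cons(pair(e, e), pair(e, 0))))))  →  cons(pair(e, pair(0, e)), g(0, cons(pair(cons(0, 0), e), pair(e, e))))   [R1 at 2.2.2]
3. cons(pair(e, pair(0, e)), g(0, cons(pair(cons(0, 0), e), pair(e, e))))  →  cons(pair(e, pair(0, e)), pair(cons(0, 0), e))   [R1 at 2]

cons(pair(e, pair(0, e)), pair(cons(0, 0), e))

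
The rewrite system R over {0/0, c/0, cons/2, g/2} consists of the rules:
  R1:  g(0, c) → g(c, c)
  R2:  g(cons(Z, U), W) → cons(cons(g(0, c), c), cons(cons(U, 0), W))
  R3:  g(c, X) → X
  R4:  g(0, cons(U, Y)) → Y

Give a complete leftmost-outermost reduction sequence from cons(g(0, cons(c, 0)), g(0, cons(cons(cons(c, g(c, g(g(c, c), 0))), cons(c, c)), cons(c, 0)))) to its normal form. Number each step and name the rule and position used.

cons(0, cons(c, 0))

1. cons(g(0, cons(c, 0)), g(0, cons(cons(cons(c, g(c, g(g(c, c), 0))), cons(c, c)), cons(c, 0))))  →  cons(0, g(0, cons(cons(cons(c, g(c, g(g(c, c), 0))), cons(c, c)), cons(c, 0))))   [R4 at 1]
2. cons(0, g(0, cons(cons(cons(c, g(c, g(g(c, c), 0))), cons(c, c)), cons(c, 0))))  →  cons(0, cons(c, 0))   [R4 at 2]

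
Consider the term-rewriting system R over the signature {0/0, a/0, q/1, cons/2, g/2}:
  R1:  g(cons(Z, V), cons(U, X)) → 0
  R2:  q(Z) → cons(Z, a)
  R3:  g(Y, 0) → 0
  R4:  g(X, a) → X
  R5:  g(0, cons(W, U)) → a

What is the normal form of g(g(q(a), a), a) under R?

1. g(g(q(a), a), a)  →  g(q(a), a)   [R4 at ε]
2. g(q(a), a)  →  q(a)   [R4 at ε]
3. q(a)  →  cons(a, a)   [R2 at ε]

cons(a, a)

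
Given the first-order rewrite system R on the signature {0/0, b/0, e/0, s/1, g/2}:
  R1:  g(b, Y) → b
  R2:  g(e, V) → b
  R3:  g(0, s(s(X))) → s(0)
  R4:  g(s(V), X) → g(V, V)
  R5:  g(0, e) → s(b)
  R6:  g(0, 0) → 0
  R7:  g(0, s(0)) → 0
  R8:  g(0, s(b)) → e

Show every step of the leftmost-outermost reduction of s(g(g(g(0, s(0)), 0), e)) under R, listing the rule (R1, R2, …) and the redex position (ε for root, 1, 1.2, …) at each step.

1. s(g(g(g(0, s(0)), 0), e))  →  s(g(g(0, 0), e))   [R7 at 1.1.1]
2. s(g(g(0, 0), e))  →  s(g(0, e))   [R6 at 1.1]
3. s(g(0, e))  →  s(s(b))   [R5 at 1]

s(s(b))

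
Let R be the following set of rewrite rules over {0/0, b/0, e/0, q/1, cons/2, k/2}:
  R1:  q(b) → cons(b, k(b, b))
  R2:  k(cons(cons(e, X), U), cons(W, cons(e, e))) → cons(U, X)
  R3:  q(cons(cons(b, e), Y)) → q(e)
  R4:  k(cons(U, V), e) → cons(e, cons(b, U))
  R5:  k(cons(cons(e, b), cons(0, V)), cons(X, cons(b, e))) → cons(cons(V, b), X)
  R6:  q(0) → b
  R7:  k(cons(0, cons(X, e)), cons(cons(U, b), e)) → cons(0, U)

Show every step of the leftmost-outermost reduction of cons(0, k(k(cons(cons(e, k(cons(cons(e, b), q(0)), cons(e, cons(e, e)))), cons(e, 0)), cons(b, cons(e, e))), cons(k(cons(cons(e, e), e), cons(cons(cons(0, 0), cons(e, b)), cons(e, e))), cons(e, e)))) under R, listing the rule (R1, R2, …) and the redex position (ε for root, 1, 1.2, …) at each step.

1. cons(0, k(k(cons(cons(e, k(cons(cons(e, b), q(0)), cons(e, cons(e, e)))), cons(e, 0)), cons(b, cons(e, e))), cons(k(cons(cons(e, e), e), cons(cons(cons(0, 0), cons(e, b)), cons(e, e))), cons(e, e))))  →  cons(0, k(cons(cons(e, 0), k(cons(cons(e, b), q(0)), cons(e, cons(e, e)))), cons(k(cons(cons(e, e), e), cons(cons(cons(0, 0), cons(e, b)), cons(e, e))), cons(e, e))))   [R2 at 2.1]
2. cons(0, k(cons(cons(e, 0), k(cons(cons(e, b), q(0)), cons(e, cons(e, e)))), cons(k(cons(cons(e, e), e), cons(cons(cons(0, 0), cons(e, b)), cons(e, e))), cons(e, e))))  →  cons(0, cons(k(cons(cons(e, b), q(0)), cons(e, cons(e, e))), 0))   [R2 at 2]
3. cons(0, cons(k(cons(cons(e, b), q(0)), cons(e, cons(e, e))), 0))  →  cons(0, cons(cons(q(0), b), 0))   [R2 at 2.1]
4. cons(0, cons(cons(q(0), b), 0))  →  cons(0, cons(cons(b, b), 0))   [R6 at 2.1.1]

cons(0, cons(cons(b, b), 0))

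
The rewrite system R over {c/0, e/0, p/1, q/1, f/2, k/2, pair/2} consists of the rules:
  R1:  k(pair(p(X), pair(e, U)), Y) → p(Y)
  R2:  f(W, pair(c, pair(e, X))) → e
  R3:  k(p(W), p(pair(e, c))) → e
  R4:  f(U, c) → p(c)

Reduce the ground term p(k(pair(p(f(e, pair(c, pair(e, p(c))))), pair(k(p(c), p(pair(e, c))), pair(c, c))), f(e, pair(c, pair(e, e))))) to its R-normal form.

p(p(e))

1. p(k(pair(p(f(e, pair(c, pair(e, p(c))))), pair(k(p(c), p(pair(e, c))), pair(c, c))), f(e, pair(c, pair(e, e)))))  →  p(k(pair(p(e), pair(k(p(c), p(pair(e, c))), pair(c, c))), f(e, pair(c, pair(e, e)))))   [R2 at 1.1.1.1]
2. p(k(pair(p(e), pair(k(p(c), p(pair(e, c))), pair(c, c))), f(e, pair(c, pair(e, e)))))  →  p(k(pair(p(e), pair(e, pair(c, c))), f(e, pair(c, pair(e, e)))))   [R3 at 1.1.2.1]
3. p(k(pair(p(e), pair(e, pair(c, c))), f(e, pair(c, pair(e, e)))))  →  p(p(f(e, pair(c, pair(e, e)))))   [R1 at 1]
4. p(p(f(e, pair(c, pair(e, e)))))  →  p(p(e))   [R2 at 1.1]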